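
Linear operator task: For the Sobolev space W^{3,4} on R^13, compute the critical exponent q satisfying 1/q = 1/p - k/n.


Using the Sobolev embedding formula: 1/q = 1/p - k/n
1/q = 1/4 - 3/13 = 1/52
q = 1/(1/52) = 52

52.0000


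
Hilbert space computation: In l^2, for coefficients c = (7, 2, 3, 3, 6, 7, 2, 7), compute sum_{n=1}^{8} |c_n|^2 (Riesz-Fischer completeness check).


sum |c_n|^2 = 7^2 + 2^2 + 3^2 + 3^2 + 6^2 + 7^2 + 2^2 + 7^2
= 49 + 4 + 9 + 9 + 36 + 49 + 4 + 49
= 209

209


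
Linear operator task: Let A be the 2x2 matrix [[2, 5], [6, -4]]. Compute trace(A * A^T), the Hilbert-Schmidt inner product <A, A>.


trace(A * A^T) = sum of squares of all entries
= 2^2 + 5^2 + 6^2 + (-4)^2
= 4 + 25 + 36 + 16
= 81

81


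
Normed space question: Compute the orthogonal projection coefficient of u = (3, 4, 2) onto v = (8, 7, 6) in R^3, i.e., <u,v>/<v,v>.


Computing <u,v> = 3*8 + 4*7 + 2*6 = 64
Computing <v,v> = 8^2 + 7^2 + 6^2 = 149
Projection coefficient = 64/149 = 0.4295

0.4295


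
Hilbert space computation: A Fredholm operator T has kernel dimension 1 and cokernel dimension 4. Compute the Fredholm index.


The Fredholm index is defined as ind(T) = dim(ker T) - dim(coker T)
= 1 - 4
= -3

-3


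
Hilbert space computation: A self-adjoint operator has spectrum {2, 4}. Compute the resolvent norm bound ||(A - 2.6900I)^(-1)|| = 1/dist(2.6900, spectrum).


dist(2.6900, {2, 4}) = min(|2.6900 - 2|, |2.6900 - 4|)
= min(0.6900, 1.3100) = 0.6900
Resolvent bound = 1/0.6900 = 1.4493

1.4493


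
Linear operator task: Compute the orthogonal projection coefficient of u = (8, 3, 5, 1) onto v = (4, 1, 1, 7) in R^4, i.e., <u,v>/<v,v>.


Computing <u,v> = 8*4 + 3*1 + 5*1 + 1*7 = 47
Computing <v,v> = 4^2 + 1^2 + 1^2 + 7^2 = 67
Projection coefficient = 47/67 = 0.7015

0.7015


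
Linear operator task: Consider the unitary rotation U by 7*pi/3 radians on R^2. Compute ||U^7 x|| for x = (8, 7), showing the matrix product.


U is a rotation by theta = 7*pi/3
U^7 = rotation by 7*theta = 49*pi/3 = 1*pi/3 (mod 2*pi)
cos(1*pi/3) = 0.5000, sin(1*pi/3) = 0.8660
U^7 x = (0.5000 * 8 - 0.8660 * 7, 0.8660 * 8 + 0.5000 * 7)
= (-2.0622, 10.4282)
||U^7 x|| = sqrt((-2.0622)^2 + 10.4282^2) = sqrt(113.0000) = 10.6301

10.6301


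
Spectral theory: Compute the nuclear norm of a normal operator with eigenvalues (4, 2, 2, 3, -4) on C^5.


For a normal operator, singular values equal |eigenvalues|.
Trace norm = sum |lambda_i| = 4 + 2 + 2 + 3 + 4
= 15

15


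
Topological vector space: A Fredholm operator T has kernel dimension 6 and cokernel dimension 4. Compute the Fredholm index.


The Fredholm index is defined as ind(T) = dim(ker T) - dim(coker T)
= 6 - 4
= 2

2


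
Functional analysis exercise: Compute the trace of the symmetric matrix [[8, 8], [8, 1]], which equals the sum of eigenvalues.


For a self-adjoint (symmetric) matrix, the eigenvalues are real.
The sum of eigenvalues equals the trace of the matrix.
trace = 8 + 1 = 9

9


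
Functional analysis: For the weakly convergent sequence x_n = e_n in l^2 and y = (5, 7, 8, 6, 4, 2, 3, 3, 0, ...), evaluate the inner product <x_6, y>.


x_6 = e_6 is the standard basis vector with 1 in position 6.
<x_6, y> = y_6 = 2
As n -> infinity, <x_n, y> -> 0, confirming weak convergence of (x_n) to 0.

2


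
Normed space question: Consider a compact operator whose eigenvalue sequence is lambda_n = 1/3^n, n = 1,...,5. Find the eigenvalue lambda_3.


The eigenvalue formula gives lambda_3 = 1/3^3
= 1/27
= 0.0370

0.0370


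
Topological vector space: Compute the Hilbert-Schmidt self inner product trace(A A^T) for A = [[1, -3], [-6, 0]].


trace(A * A^T) = sum of squares of all entries
= 1^2 + (-3)^2 + (-6)^2 + 0^2
= 1 + 9 + 36 + 0
= 46

46


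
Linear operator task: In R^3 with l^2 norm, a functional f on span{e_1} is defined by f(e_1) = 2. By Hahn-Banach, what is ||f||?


The norm of f is given by ||f|| = sup_{||x||=1} |f(x)|.
On span{e_1}, ||e_1|| = 1, so ||f|| = |f(e_1)| / ||e_1||
= |2| / 1 = 2.0000

2.0000


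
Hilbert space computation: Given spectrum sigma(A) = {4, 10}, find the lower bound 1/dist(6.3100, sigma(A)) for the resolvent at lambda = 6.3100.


dist(6.3100, {4, 10}) = min(|6.3100 - 4|, |6.3100 - 10|)
= min(2.3100, 3.6900) = 2.3100
Resolvent bound = 1/2.3100 = 0.4329

0.4329


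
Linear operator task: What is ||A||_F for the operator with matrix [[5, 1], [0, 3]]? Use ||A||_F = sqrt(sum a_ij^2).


||A||_F^2 = sum a_ij^2
= 5^2 + 1^2 + 0^2 + 3^2
= 25 + 1 + 0 + 9 = 35
||A||_F = sqrt(35) = 5.9161

5.9161


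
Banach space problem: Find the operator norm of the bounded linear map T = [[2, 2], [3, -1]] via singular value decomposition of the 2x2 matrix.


A^T A = [[13, 1], [1, 5]]
trace(A^T A) = 18, det(A^T A) = 64
discriminant = 18^2 - 4*64 = 68
Largest eigenvalue of A^T A = (trace + sqrt(disc))/2 = 13.1231
||T|| = sqrt(13.1231) = 3.6226

3.6226


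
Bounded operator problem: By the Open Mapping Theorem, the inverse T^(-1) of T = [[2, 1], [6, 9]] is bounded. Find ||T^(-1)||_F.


det(T) = 2*9 - 1*6 = 12
T^(-1) = (1/12) * [[9, -1], [-6, 2]] = [[0.7500, -0.0833], [-0.5000, 0.1667]]
||T^(-1)||_F^2 = 0.7500^2 + (-0.0833)^2 + (-0.5000)^2 + 0.1667^2 = 0.8472
||T^(-1)||_F = sqrt(0.8472) = 0.9204

0.9204


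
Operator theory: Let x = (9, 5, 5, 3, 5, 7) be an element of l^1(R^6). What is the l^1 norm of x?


The l^1 norm equals the sum of absolute values of all components.
||x||_1 = 9 + 5 + 5 + 3 + 5 + 7
= 34

34.0000


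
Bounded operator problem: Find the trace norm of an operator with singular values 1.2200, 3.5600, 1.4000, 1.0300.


The nuclear norm is the sum of all singular values.
||T||_1 = 1.2200 + 3.5600 + 1.4000 + 1.0300
= 7.2100

7.2100


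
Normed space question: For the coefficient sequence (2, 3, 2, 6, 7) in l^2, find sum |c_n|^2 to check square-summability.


sum |c_n|^2 = 2^2 + 3^2 + 2^2 + 6^2 + 7^2
= 4 + 9 + 4 + 36 + 49
= 102

102


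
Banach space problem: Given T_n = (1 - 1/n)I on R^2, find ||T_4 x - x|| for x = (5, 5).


T_4 x - x = (1 - 1/4)x - x = -x/4
||x|| = sqrt(50) = 7.0711
||T_4 x - x|| = ||x||/4 = 7.0711/4 = 1.7678

1.7678


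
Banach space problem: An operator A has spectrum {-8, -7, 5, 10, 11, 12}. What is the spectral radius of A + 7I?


Spectrum of A + 7I = {-1, 0, 12, 17, 18, 19}
Spectral radius = max |lambda| over the shifted spectrum
= max(1, 0, 12, 17, 18, 19) = 19

19


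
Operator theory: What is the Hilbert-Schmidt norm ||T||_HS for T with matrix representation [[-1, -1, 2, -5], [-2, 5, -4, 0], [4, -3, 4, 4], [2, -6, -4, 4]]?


The Hilbert-Schmidt norm is sqrt(sum of squares of all entries).
Sum of squares = (-1)^2 + (-1)^2 + 2^2 + (-5)^2 + (-2)^2 + 5^2 + (-4)^2 + 0^2 + 4^2 + (-3)^2 + 4^2 + 4^2 + 2^2 + (-6)^2 + (-4)^2 + 4^2
= 1 + 1 + 4 + 25 + 4 + 25 + 16 + 0 + 16 + 9 + 16 + 16 + 4 + 36 + 16 + 16 = 205
||T||_HS = sqrt(205) = 14.3178

14.3178


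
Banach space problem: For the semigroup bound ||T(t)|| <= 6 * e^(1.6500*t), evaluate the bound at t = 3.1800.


||T(3.1800)|| <= 6 * exp(1.6500 * 3.1800)
= 6 * exp(5.2470)
= 6 * 189.9954
= 1139.9726

1139.9726


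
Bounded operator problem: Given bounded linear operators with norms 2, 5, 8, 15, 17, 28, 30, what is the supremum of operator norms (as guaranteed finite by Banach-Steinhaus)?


By the Uniform Boundedness Principle, the supremum of norms is finite.
sup_k ||T_k|| = max(2, 5, 8, 15, 17, 28, 30) = 30

30


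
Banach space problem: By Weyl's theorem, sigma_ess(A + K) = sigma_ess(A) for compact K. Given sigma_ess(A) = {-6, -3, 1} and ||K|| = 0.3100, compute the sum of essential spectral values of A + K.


By Weyl's theorem, the essential spectrum is invariant under compact perturbations.
sigma_ess(A + K) = sigma_ess(A) = {-6, -3, 1}
Sum = -6 + -3 + 1 = -8

-8


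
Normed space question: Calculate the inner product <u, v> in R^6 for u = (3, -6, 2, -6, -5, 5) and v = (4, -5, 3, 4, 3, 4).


Computing the standard inner product <u, v> = sum u_i * v_i
= 3*4 + -6*-5 + 2*3 + -6*4 + -5*3 + 5*4
= 12 + 30 + 6 + -24 + -15 + 20
= 29

29


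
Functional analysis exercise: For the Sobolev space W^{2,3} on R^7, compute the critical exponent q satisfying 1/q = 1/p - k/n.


Using the Sobolev embedding formula: 1/q = 1/p - k/n
1/q = 1/3 - 2/7 = 1/21
q = 1/(1/21) = 21

21.0000


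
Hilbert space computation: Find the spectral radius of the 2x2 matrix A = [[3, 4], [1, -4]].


For a 2x2 matrix, eigenvalues satisfy lambda^2 - (trace)*lambda + det = 0
trace = 3 + -4 = -1
det = 3*-4 - 4*1 = -16
discriminant = (-1)^2 - 4*(-16) = 65
spectral radius = max |eigenvalue| = 4.5311

4.5311


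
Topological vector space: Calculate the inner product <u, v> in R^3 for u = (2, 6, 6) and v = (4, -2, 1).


Computing the standard inner product <u, v> = sum u_i * v_i
= 2*4 + 6*-2 + 6*1
= 8 + -12 + 6
= 2

2


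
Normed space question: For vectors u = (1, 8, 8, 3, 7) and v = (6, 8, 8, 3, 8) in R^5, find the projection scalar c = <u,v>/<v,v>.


Computing <u,v> = 1*6 + 8*8 + 8*8 + 3*3 + 7*8 = 199
Computing <v,v> = 6^2 + 8^2 + 8^2 + 3^2 + 8^2 = 237
Projection coefficient = 199/237 = 0.8397

0.8397


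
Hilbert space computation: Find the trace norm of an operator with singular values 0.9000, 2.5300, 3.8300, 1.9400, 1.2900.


The nuclear norm is the sum of all singular values.
||T||_1 = 0.9000 + 2.5300 + 3.8300 + 1.9400 + 1.2900
= 10.4900

10.4900


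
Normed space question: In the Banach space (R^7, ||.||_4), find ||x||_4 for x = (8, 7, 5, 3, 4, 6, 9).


The l^4 norm = (sum |x_i|^4)^(1/4)
Sum of 4th powers = 4096 + 2401 + 625 + 81 + 256 + 1296 + 6561 = 15316
||x||_4 = (15316)^(1/4) = 11.1246

11.1246


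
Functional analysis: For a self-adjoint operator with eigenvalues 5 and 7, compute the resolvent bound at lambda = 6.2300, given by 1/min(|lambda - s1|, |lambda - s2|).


dist(6.2300, {5, 7}) = min(|6.2300 - 5|, |6.2300 - 7|)
= min(1.2300, 0.7700) = 0.7700
Resolvent bound = 1/0.7700 = 1.2987

1.2987


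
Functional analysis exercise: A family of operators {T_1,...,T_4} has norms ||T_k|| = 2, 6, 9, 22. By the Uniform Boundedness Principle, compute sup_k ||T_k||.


By the Uniform Boundedness Principle, the supremum of norms is finite.
sup_k ||T_k|| = max(2, 6, 9, 22) = 22

22


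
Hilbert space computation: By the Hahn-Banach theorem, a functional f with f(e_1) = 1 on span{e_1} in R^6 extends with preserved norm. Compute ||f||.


The norm of f is given by ||f|| = sup_{||x||=1} |f(x)|.
On span{e_1}, ||e_1|| = 1, so ||f|| = |f(e_1)| / ||e_1||
= |1| / 1 = 1.0000

1.0000


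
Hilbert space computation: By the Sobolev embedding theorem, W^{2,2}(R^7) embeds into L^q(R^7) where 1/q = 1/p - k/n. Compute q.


Using the Sobolev embedding formula: 1/q = 1/p - k/n
1/q = 1/2 - 2/7 = 3/14
q = 1/(3/14) = 14/3 = 4.6667

4.6667


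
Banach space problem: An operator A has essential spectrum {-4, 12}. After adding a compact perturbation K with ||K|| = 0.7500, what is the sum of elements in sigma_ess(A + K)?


By Weyl's theorem, the essential spectrum is invariant under compact perturbations.
sigma_ess(A + K) = sigma_ess(A) = {-4, 12}
Sum = -4 + 12 = 8

8


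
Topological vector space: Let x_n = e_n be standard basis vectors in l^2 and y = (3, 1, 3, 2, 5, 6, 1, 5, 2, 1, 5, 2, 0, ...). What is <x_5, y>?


x_5 = e_5 is the standard basis vector with 1 in position 5.
<x_5, y> = y_5 = 5
As n -> infinity, <x_n, y> -> 0, confirming weak convergence of (x_n) to 0.

5


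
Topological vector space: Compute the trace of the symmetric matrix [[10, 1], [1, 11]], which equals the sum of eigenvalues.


For a self-adjoint (symmetric) matrix, the eigenvalues are real.
The sum of eigenvalues equals the trace of the matrix.
trace = 10 + 11 = 21

21


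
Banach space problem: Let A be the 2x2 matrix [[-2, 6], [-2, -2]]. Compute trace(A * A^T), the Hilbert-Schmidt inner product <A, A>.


trace(A * A^T) = sum of squares of all entries
= (-2)^2 + 6^2 + (-2)^2 + (-2)^2
= 4 + 36 + 4 + 4
= 48

48


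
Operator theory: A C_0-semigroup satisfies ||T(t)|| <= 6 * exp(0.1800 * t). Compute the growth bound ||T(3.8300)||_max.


||T(3.8300)|| <= 6 * exp(0.1800 * 3.8300)
= 6 * exp(0.6894)
= 6 * 1.9925
= 11.9551

11.9551


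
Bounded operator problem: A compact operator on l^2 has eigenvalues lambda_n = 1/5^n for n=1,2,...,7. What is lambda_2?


The eigenvalue formula gives lambda_2 = 1/5^2
= 1/25
= 0.0400

0.0400


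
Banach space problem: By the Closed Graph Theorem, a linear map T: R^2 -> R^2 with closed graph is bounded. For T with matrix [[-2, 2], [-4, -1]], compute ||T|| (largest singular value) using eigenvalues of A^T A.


A^T A = [[20, 0], [0, 5]]
trace(A^T A) = 25, det(A^T A) = 100
discriminant = 25^2 - 4*100 = 225
Largest eigenvalue of A^T A = (trace + sqrt(disc))/2 = 20.0000
||T|| = sqrt(20.0000) = 4.4721

4.4721


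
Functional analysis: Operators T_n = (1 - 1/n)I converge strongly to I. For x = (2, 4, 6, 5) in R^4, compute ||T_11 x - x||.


T_11 x - x = (1 - 1/11)x - x = -x/11
||x|| = sqrt(81) = 9.0000
||T_11 x - x|| = ||x||/11 = 9.0000/11 = 0.8182

0.8182


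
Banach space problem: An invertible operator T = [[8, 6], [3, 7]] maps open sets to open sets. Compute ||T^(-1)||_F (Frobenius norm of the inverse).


det(T) = 8*7 - 6*3 = 38
T^(-1) = (1/38) * [[7, -6], [-3, 8]] = [[0.1842, -0.1579], [-0.0789, 0.2105]]
||T^(-1)||_F^2 = 0.1842^2 + (-0.1579)^2 + (-0.0789)^2 + 0.2105^2 = 0.1094
||T^(-1)||_F = sqrt(0.1094) = 0.3308

0.3308


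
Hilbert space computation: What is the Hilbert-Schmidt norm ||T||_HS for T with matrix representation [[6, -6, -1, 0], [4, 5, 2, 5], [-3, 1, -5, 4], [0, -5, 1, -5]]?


The Hilbert-Schmidt norm is sqrt(sum of squares of all entries).
Sum of squares = 6^2 + (-6)^2 + (-1)^2 + 0^2 + 4^2 + 5^2 + 2^2 + 5^2 + (-3)^2 + 1^2 + (-5)^2 + 4^2 + 0^2 + (-5)^2 + 1^2 + (-5)^2
= 36 + 36 + 1 + 0 + 16 + 25 + 4 + 25 + 9 + 1 + 25 + 16 + 0 + 25 + 1 + 25 = 245
||T||_HS = sqrt(245) = 15.6525

15.6525


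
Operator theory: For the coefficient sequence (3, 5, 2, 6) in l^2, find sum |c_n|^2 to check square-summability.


sum |c_n|^2 = 3^2 + 5^2 + 2^2 + 6^2
= 9 + 25 + 4 + 36
= 74

74


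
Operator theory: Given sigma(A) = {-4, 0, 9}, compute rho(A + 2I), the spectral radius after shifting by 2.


Spectrum of A + 2I = {-2, 2, 11}
Spectral radius = max |lambda| over the shifted spectrum
= max(2, 2, 11) = 11

11


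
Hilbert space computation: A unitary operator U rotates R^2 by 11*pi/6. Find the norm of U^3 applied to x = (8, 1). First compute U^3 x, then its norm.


U is a rotation by theta = 11*pi/6
U^3 = rotation by 3*theta = 33*pi/6 = 9*pi/6 (mod 2*pi)
cos(9*pi/6) = 0.0000, sin(9*pi/6) = -1.0000
U^3 x = (0.0000 * 8 - -1.0000 * 1, -1.0000 * 8 + 0.0000 * 1)
= (1.0000, -8.0000)
||U^3 x|| = sqrt(1.0000^2 + (-8.0000)^2) = sqrt(65.0000) = 8.0623

8.0623


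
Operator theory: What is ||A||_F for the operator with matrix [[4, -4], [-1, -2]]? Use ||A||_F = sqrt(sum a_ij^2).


||A||_F^2 = sum a_ij^2
= 4^2 + (-4)^2 + (-1)^2 + (-2)^2
= 16 + 16 + 1 + 4 = 37
||A||_F = sqrt(37) = 6.0828

6.0828


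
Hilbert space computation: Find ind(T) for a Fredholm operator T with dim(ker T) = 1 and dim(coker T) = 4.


The Fredholm index is defined as ind(T) = dim(ker T) - dim(coker T)
= 1 - 4
= -3

-3


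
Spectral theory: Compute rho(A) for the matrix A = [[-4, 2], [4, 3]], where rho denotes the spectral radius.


For a 2x2 matrix, eigenvalues satisfy lambda^2 - (trace)*lambda + det = 0
trace = -4 + 3 = -1
det = -4*3 - 2*4 = -20
discriminant = (-1)^2 - 4*(-20) = 81
spectral radius = max |eigenvalue| = 5.0000

5.0000


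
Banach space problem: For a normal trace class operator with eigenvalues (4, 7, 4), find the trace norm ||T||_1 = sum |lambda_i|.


For a normal operator, singular values equal |eigenvalues|.
Trace norm = sum |lambda_i| = 4 + 7 + 4
= 15

15


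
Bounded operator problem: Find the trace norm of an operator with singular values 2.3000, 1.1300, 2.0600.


The nuclear norm is the sum of all singular values.
||T||_1 = 2.3000 + 1.1300 + 2.0600
= 5.4900

5.4900


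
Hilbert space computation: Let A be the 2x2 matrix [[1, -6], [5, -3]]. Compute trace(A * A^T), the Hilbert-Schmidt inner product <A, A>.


trace(A * A^T) = sum of squares of all entries
= 1^2 + (-6)^2 + 5^2 + (-3)^2
= 1 + 36 + 25 + 9
= 71

71


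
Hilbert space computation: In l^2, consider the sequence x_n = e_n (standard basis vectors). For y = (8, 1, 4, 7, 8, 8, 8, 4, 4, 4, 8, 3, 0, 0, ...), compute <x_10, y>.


x_10 = e_10 is the standard basis vector with 1 in position 10.
<x_10, y> = y_10 = 4
As n -> infinity, <x_n, y> -> 0, confirming weak convergence of (x_n) to 0.

4


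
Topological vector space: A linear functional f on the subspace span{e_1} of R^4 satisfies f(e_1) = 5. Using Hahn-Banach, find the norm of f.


The norm of f is given by ||f|| = sup_{||x||=1} |f(x)|.
On span{e_1}, ||e_1|| = 1, so ||f|| = |f(e_1)| / ||e_1||
= |5| / 1 = 5.0000

5.0000


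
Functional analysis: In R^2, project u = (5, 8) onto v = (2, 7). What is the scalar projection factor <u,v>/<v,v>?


Computing <u,v> = 5*2 + 8*7 = 66
Computing <v,v> = 2^2 + 7^2 = 53
Projection coefficient = 66/53 = 1.2453

1.2453


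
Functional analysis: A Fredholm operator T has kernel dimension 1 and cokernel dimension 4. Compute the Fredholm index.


The Fredholm index is defined as ind(T) = dim(ker T) - dim(coker T)
= 1 - 4
= -3

-3


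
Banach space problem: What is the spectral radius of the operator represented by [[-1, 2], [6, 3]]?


For a 2x2 matrix, eigenvalues satisfy lambda^2 - (trace)*lambda + det = 0
trace = -1 + 3 = 2
det = -1*3 - 2*6 = -15
discriminant = 2^2 - 4*(-15) = 64
spectral radius = max |eigenvalue| = 5.0000

5.0000


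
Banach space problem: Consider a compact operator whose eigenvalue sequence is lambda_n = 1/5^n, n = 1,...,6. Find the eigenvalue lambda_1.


The eigenvalue formula gives lambda_1 = 1/5^1
= 1/5
= 0.2000

0.2000


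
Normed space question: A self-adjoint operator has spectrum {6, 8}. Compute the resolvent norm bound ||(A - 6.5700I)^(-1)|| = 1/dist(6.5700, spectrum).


dist(6.5700, {6, 8}) = min(|6.5700 - 6|, |6.5700 - 8|)
= min(0.5700, 1.4300) = 0.5700
Resolvent bound = 1/0.5700 = 1.7544

1.7544


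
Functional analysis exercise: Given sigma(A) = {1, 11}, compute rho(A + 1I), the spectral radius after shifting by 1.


Spectrum of A + 1I = {2, 12}
Spectral radius = max |lambda| over the shifted spectrum
= max(2, 12) = 12

12


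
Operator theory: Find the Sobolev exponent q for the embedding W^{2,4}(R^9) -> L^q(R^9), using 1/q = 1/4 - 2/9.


Using the Sobolev embedding formula: 1/q = 1/p - k/n
1/q = 1/4 - 2/9 = 1/36
q = 1/(1/36) = 36

36.0000


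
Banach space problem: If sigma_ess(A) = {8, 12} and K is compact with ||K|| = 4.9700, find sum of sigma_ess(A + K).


By Weyl's theorem, the essential spectrum is invariant under compact perturbations.
sigma_ess(A + K) = sigma_ess(A) = {8, 12}
Sum = 8 + 12 = 20

20


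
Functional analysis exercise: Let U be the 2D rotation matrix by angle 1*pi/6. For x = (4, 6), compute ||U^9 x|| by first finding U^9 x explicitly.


U is a rotation by theta = 1*pi/6
U^9 = rotation by 9*theta = 9*pi/6
cos(9*pi/6) = 0.0000, sin(9*pi/6) = -1.0000
U^9 x = (0.0000 * 4 - -1.0000 * 6, -1.0000 * 4 + 0.0000 * 6)
= (6.0000, -4.0000)
||U^9 x|| = sqrt(6.0000^2 + (-4.0000)^2) = sqrt(52.0000) = 7.2111

7.2111


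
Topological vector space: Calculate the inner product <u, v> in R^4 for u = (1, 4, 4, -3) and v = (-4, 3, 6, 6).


Computing the standard inner product <u, v> = sum u_i * v_i
= 1*-4 + 4*3 + 4*6 + -3*6
= -4 + 12 + 24 + -18
= 14

14


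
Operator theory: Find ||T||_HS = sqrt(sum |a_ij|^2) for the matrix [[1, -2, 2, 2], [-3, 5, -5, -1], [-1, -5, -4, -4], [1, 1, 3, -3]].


The Hilbert-Schmidt norm is sqrt(sum of squares of all entries).
Sum of squares = 1^2 + (-2)^2 + 2^2 + 2^2 + (-3)^2 + 5^2 + (-5)^2 + (-1)^2 + (-1)^2 + (-5)^2 + (-4)^2 + (-4)^2 + 1^2 + 1^2 + 3^2 + (-3)^2
= 1 + 4 + 4 + 4 + 9 + 25 + 25 + 1 + 1 + 25 + 16 + 16 + 1 + 1 + 9 + 9 = 151
||T||_HS = sqrt(151) = 12.2882

12.2882


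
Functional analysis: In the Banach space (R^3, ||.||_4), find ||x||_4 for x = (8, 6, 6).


The l^4 norm = (sum |x_i|^4)^(1/4)
Sum of 4th powers = 4096 + 1296 + 1296 = 6688
||x||_4 = (6688)^(1/4) = 9.0432

9.0432


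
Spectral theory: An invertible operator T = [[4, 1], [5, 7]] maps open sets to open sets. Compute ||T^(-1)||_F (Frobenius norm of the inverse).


det(T) = 4*7 - 1*5 = 23
T^(-1) = (1/23) * [[7, -1], [-5, 4]] = [[0.3043, -0.0435], [-0.2174, 0.1739]]
||T^(-1)||_F^2 = 0.3043^2 + (-0.0435)^2 + (-0.2174)^2 + 0.1739^2 = 0.1720
||T^(-1)||_F = sqrt(0.1720) = 0.4148

0.4148


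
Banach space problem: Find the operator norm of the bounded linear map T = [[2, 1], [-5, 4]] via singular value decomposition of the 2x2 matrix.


A^T A = [[29, -18], [-18, 17]]
trace(A^T A) = 46, det(A^T A) = 169
discriminant = 46^2 - 4*169 = 1440
Largest eigenvalue of A^T A = (trace + sqrt(disc))/2 = 41.9737
||T|| = sqrt(41.9737) = 6.4787

6.4787


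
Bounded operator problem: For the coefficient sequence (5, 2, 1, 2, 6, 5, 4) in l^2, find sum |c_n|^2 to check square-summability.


sum |c_n|^2 = 5^2 + 2^2 + 1^2 + 2^2 + 6^2 + 5^2 + 4^2
= 25 + 4 + 1 + 4 + 36 + 25 + 16
= 111

111


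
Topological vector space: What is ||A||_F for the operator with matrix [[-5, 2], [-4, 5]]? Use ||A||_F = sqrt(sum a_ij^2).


||A||_F^2 = sum a_ij^2
= (-5)^2 + 2^2 + (-4)^2 + 5^2
= 25 + 4 + 16 + 25 = 70
||A||_F = sqrt(70) = 8.3666

8.3666


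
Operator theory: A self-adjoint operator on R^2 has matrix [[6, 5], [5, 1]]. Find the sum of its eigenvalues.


For a self-adjoint (symmetric) matrix, the eigenvalues are real.
The sum of eigenvalues equals the trace of the matrix.
trace = 6 + 1 = 7

7


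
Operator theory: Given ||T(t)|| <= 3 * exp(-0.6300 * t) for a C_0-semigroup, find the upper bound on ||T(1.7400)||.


||T(1.7400)|| <= 3 * exp(-0.6300 * 1.7400)
= 3 * exp(-1.0962)
= 3 * 0.3341
= 1.0024

1.0024


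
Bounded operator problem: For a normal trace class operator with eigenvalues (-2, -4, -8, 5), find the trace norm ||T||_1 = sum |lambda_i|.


For a normal operator, singular values equal |eigenvalues|.
Trace norm = sum |lambda_i| = 2 + 4 + 8 + 5
= 19

19


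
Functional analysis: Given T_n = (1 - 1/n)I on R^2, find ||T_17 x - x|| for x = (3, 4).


T_17 x - x = (1 - 1/17)x - x = -x/17
||x|| = sqrt(25) = 5.0000
||T_17 x - x|| = ||x||/17 = 5.0000/17 = 0.2941

0.2941


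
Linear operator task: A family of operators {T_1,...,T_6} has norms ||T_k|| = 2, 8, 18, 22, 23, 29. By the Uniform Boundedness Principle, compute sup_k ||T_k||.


By the Uniform Boundedness Principle, the supremum of norms is finite.
sup_k ||T_k|| = max(2, 8, 18, 22, 23, 29) = 29

29


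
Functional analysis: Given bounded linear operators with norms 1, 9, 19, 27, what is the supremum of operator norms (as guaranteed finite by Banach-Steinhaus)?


By the Uniform Boundedness Principle, the supremum of norms is finite.
sup_k ||T_k|| = max(1, 9, 19, 27) = 27

27


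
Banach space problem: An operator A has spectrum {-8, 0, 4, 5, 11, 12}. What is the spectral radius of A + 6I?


Spectrum of A + 6I = {-2, 6, 10, 11, 17, 18}
Spectral radius = max |lambda| over the shifted spectrum
= max(2, 6, 10, 11, 17, 18) = 18

18


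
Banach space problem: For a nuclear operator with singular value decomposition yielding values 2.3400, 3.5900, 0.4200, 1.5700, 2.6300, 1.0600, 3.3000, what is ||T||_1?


The nuclear norm is the sum of all singular values.
||T||_1 = 2.3400 + 3.5900 + 0.4200 + 1.5700 + 2.6300 + 1.0600 + 3.3000
= 14.9100

14.9100


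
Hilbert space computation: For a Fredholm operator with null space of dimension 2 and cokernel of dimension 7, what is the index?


The Fredholm index is defined as ind(T) = dim(ker T) - dim(coker T)
= 2 - 7
= -5

-5


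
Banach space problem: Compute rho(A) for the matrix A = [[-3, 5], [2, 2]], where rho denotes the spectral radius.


For a 2x2 matrix, eigenvalues satisfy lambda^2 - (trace)*lambda + det = 0
trace = -3 + 2 = -1
det = -3*2 - 5*2 = -16
discriminant = (-1)^2 - 4*(-16) = 65
spectral radius = max |eigenvalue| = 4.5311

4.5311


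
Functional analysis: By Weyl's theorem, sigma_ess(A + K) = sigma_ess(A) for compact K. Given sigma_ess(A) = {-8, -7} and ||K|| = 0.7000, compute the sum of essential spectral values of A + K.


By Weyl's theorem, the essential spectrum is invariant under compact perturbations.
sigma_ess(A + K) = sigma_ess(A) = {-8, -7}
Sum = -8 + -7 = -15

-15


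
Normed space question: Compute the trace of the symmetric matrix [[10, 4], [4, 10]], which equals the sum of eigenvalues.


For a self-adjoint (symmetric) matrix, the eigenvalues are real.
The sum of eigenvalues equals the trace of the matrix.
trace = 10 + 10 = 20

20


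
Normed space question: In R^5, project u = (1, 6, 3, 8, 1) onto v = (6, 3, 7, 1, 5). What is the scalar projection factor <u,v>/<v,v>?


Computing <u,v> = 1*6 + 6*3 + 3*7 + 8*1 + 1*5 = 58
Computing <v,v> = 6^2 + 3^2 + 7^2 + 1^2 + 5^2 = 120
Projection coefficient = 58/120 = 0.4833

0.4833


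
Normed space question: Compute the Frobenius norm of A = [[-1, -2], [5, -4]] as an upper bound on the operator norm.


||A||_F^2 = sum a_ij^2
= (-1)^2 + (-2)^2 + 5^2 + (-4)^2
= 1 + 4 + 25 + 16 = 46
||A||_F = sqrt(46) = 6.7823

6.7823


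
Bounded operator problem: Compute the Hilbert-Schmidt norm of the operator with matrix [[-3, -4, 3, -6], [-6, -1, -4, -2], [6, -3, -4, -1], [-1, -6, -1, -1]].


The Hilbert-Schmidt norm is sqrt(sum of squares of all entries).
Sum of squares = (-3)^2 + (-4)^2 + 3^2 + (-6)^2 + (-6)^2 + (-1)^2 + (-4)^2 + (-2)^2 + 6^2 + (-3)^2 + (-4)^2 + (-1)^2 + (-1)^2 + (-6)^2 + (-1)^2 + (-1)^2
= 9 + 16 + 9 + 36 + 36 + 1 + 16 + 4 + 36 + 9 + 16 + 1 + 1 + 36 + 1 + 1 = 228
||T||_HS = sqrt(228) = 15.0997

15.0997


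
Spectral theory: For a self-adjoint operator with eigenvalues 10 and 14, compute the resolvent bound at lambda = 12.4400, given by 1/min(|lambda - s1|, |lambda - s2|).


dist(12.4400, {10, 14}) = min(|12.4400 - 10|, |12.4400 - 14|)
= min(2.4400, 1.5600) = 1.5600
Resolvent bound = 1/1.5600 = 0.6410

0.6410


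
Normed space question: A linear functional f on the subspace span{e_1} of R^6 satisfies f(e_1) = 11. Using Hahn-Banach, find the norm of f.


The norm of f is given by ||f|| = sup_{||x||=1} |f(x)|.
On span{e_1}, ||e_1|| = 1, so ||f|| = |f(e_1)| / ||e_1||
= |11| / 1 = 11.0000

11.0000


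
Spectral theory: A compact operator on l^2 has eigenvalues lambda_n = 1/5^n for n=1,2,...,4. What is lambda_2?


The eigenvalue formula gives lambda_2 = 1/5^2
= 1/25
= 0.0400

0.0400


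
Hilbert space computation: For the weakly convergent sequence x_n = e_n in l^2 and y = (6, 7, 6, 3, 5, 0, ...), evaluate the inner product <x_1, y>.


x_1 = e_1 is the standard basis vector with 1 in position 1.
<x_1, y> = y_1 = 6
As n -> infinity, <x_n, y> -> 0, confirming weak convergence of (x_n) to 0.

6


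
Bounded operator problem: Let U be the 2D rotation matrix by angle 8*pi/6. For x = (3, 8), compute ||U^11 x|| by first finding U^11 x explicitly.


U is a rotation by theta = 8*pi/6
U^11 = rotation by 11*theta = 88*pi/6 = 4*pi/6 (mod 2*pi)
cos(4*pi/6) = -0.5000, sin(4*pi/6) = 0.8660
U^11 x = (-0.5000 * 3 - 0.8660 * 8, 0.8660 * 3 + -0.5000 * 8)
= (-8.4282, -1.4019)
||U^11 x|| = sqrt((-8.4282)^2 + (-1.4019)^2) = sqrt(73.0000) = 8.5440

8.5440


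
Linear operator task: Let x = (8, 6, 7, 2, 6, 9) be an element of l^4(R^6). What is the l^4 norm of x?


The l^4 norm = (sum |x_i|^4)^(1/4)
Sum of 4th powers = 4096 + 1296 + 2401 + 16 + 1296 + 6561 = 15666
||x||_4 = (15666)^(1/4) = 11.1877

11.1877


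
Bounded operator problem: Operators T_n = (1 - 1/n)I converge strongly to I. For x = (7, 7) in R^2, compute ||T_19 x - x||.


T_19 x - x = (1 - 1/19)x - x = -x/19
||x|| = sqrt(98) = 9.8995
||T_19 x - x|| = ||x||/19 = 9.8995/19 = 0.5210

0.5210


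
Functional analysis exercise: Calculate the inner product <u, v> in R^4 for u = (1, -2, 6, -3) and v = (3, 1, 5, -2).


Computing the standard inner product <u, v> = sum u_i * v_i
= 1*3 + -2*1 + 6*5 + -3*-2
= 3 + -2 + 30 + 6
= 37

37


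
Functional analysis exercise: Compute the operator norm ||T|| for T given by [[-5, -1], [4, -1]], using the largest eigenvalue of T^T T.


A^T A = [[41, 1], [1, 2]]
trace(A^T A) = 43, det(A^T A) = 81
discriminant = 43^2 - 4*81 = 1525
Largest eigenvalue of A^T A = (trace + sqrt(disc))/2 = 41.0256
||T|| = sqrt(41.0256) = 6.4051

6.4051


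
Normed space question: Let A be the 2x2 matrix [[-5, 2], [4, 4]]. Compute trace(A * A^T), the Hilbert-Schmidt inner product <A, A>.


trace(A * A^T) = sum of squares of all entries
= (-5)^2 + 2^2 + 4^2 + 4^2
= 25 + 4 + 16 + 16
= 61

61


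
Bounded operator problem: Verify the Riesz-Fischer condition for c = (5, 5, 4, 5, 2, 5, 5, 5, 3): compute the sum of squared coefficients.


sum |c_n|^2 = 5^2 + 5^2 + 4^2 + 5^2 + 2^2 + 5^2 + 5^2 + 5^2 + 3^2
= 25 + 25 + 16 + 25 + 4 + 25 + 25 + 25 + 9
= 179

179


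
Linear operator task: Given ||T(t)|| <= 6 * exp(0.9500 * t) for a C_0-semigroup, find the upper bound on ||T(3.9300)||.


||T(3.9300)|| <= 6 * exp(0.9500 * 3.9300)
= 6 * exp(3.7335)
= 6 * 41.8252
= 250.9514

250.9514


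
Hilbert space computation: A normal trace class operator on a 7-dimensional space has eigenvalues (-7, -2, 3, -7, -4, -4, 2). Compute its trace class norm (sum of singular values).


For a normal operator, singular values equal |eigenvalues|.
Trace norm = sum |lambda_i| = 7 + 2 + 3 + 7 + 4 + 4 + 2
= 29

29


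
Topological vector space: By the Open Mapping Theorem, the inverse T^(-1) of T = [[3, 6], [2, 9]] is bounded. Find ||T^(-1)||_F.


det(T) = 3*9 - 6*2 = 15
T^(-1) = (1/15) * [[9, -6], [-2, 3]] = [[0.6000, -0.4000], [-0.1333, 0.2000]]
||T^(-1)||_F^2 = 0.6000^2 + (-0.4000)^2 + (-0.1333)^2 + 0.2000^2 = 0.5778
||T^(-1)||_F = sqrt(0.5778) = 0.7601

0.7601


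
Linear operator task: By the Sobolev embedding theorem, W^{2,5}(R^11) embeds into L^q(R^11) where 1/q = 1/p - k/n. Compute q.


Using the Sobolev embedding formula: 1/q = 1/p - k/n
1/q = 1/5 - 2/11 = 1/55
q = 1/(1/55) = 55

55.0000


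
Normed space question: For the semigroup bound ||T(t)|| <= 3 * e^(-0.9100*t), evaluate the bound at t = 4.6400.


||T(4.6400)|| <= 3 * exp(-0.9100 * 4.6400)
= 3 * exp(-4.2224)
= 3 * 0.0147
= 0.0440

0.0440


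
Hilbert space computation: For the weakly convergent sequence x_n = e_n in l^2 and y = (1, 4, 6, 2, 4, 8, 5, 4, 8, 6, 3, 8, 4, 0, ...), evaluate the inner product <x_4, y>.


x_4 = e_4 is the standard basis vector with 1 in position 4.
<x_4, y> = y_4 = 2
As n -> infinity, <x_n, y> -> 0, confirming weak convergence of (x_n) to 0.

2


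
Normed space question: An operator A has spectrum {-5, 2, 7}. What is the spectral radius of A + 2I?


Spectrum of A + 2I = {-3, 4, 9}
Spectral radius = max |lambda| over the shifted spectrum
= max(3, 4, 9) = 9

9


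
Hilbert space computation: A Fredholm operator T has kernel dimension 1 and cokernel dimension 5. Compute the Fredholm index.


The Fredholm index is defined as ind(T) = dim(ker T) - dim(coker T)
= 1 - 5
= -4

-4


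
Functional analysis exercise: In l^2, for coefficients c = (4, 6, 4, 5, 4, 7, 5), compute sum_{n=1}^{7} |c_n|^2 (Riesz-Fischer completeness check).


sum |c_n|^2 = 4^2 + 6^2 + 4^2 + 5^2 + 4^2 + 7^2 + 5^2
= 16 + 36 + 16 + 25 + 16 + 49 + 25
= 183

183


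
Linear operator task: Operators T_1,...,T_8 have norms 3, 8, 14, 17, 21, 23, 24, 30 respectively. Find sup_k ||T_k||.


By the Uniform Boundedness Principle, the supremum of norms is finite.
sup_k ||T_k|| = max(3, 8, 14, 17, 21, 23, 24, 30) = 30

30


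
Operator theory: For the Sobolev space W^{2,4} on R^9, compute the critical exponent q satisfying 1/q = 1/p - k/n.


Using the Sobolev embedding formula: 1/q = 1/p - k/n
1/q = 1/4 - 2/9 = 1/36
q = 1/(1/36) = 36

36.0000


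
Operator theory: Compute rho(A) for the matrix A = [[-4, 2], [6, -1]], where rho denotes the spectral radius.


For a 2x2 matrix, eigenvalues satisfy lambda^2 - (trace)*lambda + det = 0
trace = -4 + -1 = -5
det = -4*-1 - 2*6 = -8
discriminant = (-5)^2 - 4*(-8) = 57
spectral radius = max |eigenvalue| = 6.2749

6.2749


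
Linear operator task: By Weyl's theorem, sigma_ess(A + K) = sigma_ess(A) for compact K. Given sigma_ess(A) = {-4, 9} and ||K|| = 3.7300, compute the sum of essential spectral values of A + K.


By Weyl's theorem, the essential spectrum is invariant under compact perturbations.
sigma_ess(A + K) = sigma_ess(A) = {-4, 9}
Sum = -4 + 9 = 5

5


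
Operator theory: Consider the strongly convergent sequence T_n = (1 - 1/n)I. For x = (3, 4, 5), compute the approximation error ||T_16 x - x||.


T_16 x - x = (1 - 1/16)x - x = -x/16
||x|| = sqrt(50) = 7.0711
||T_16 x - x|| = ||x||/16 = 7.0711/16 = 0.4419

0.4419


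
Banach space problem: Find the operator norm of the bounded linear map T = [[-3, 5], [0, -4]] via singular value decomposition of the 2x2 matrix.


A^T A = [[9, -15], [-15, 41]]
trace(A^T A) = 50, det(A^T A) = 144
discriminant = 50^2 - 4*144 = 1924
Largest eigenvalue of A^T A = (trace + sqrt(disc))/2 = 46.9317
||T|| = sqrt(46.9317) = 6.8507

6.8507


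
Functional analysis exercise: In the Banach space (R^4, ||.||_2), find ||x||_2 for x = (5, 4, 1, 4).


The l^2 norm = (sum |x_i|^2)^(1/2)
Sum of 2th powers = 25 + 16 + 1 + 16 = 58
||x||_2 = (58)^(1/2) = 7.6158

7.6158


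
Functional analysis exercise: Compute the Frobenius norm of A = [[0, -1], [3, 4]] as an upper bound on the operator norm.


||A||_F^2 = sum a_ij^2
= 0^2 + (-1)^2 + 3^2 + 4^2
= 0 + 1 + 9 + 16 = 26
||A||_F = sqrt(26) = 5.0990

5.0990


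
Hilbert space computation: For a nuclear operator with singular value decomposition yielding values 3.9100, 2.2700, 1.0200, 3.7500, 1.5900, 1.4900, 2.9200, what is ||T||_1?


The nuclear norm is the sum of all singular values.
||T||_1 = 3.9100 + 2.2700 + 1.0200 + 3.7500 + 1.5900 + 1.4900 + 2.9200
= 16.9500

16.9500


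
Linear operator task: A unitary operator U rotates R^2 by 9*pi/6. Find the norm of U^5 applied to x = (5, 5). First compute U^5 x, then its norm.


U is a rotation by theta = 9*pi/6
U^5 = rotation by 5*theta = 45*pi/6 = 9*pi/6 (mod 2*pi)
cos(9*pi/6) = 0.0000, sin(9*pi/6) = -1.0000
U^5 x = (0.0000 * 5 - -1.0000 * 5, -1.0000 * 5 + 0.0000 * 5)
= (5.0000, -5.0000)
||U^5 x|| = sqrt(5.0000^2 + (-5.0000)^2) = sqrt(50.0000) = 7.0711

7.0711


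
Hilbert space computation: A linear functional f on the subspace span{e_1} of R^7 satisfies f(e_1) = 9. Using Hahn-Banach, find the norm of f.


The norm of f is given by ||f|| = sup_{||x||=1} |f(x)|.
On span{e_1}, ||e_1|| = 1, so ||f|| = |f(e_1)| / ||e_1||
= |9| / 1 = 9.0000

9.0000


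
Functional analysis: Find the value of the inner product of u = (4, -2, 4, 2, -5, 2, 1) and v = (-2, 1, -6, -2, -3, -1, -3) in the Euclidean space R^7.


Computing the standard inner product <u, v> = sum u_i * v_i
= 4*-2 + -2*1 + 4*-6 + 2*-2 + -5*-3 + 2*-1 + 1*-3
= -8 + -2 + -24 + -4 + 15 + -2 + -3
= -28

-28


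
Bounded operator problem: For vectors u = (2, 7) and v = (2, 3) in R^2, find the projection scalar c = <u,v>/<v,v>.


Computing <u,v> = 2*2 + 7*3 = 25
Computing <v,v> = 2^2 + 3^2 = 13
Projection coefficient = 25/13 = 1.9231

1.9231


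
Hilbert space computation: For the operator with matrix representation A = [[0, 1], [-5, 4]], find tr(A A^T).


trace(A * A^T) = sum of squares of all entries
= 0^2 + 1^2 + (-5)^2 + 4^2
= 0 + 1 + 25 + 16
= 42

42


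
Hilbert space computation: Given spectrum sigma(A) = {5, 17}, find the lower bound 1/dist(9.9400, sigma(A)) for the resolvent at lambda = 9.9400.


dist(9.9400, {5, 17}) = min(|9.9400 - 5|, |9.9400 - 17|)
= min(4.9400, 7.0600) = 4.9400
Resolvent bound = 1/4.9400 = 0.2024

0.2024


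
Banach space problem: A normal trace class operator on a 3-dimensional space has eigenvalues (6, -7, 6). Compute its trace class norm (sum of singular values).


For a normal operator, singular values equal |eigenvalues|.
Trace norm = sum |lambda_i| = 6 + 7 + 6
= 19

19


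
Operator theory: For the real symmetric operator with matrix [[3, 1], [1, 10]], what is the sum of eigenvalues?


For a self-adjoint (symmetric) matrix, the eigenvalues are real.
The sum of eigenvalues equals the trace of the matrix.
trace = 3 + 10 = 13

13


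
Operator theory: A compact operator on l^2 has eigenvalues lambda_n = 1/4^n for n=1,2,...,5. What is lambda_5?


The eigenvalue formula gives lambda_5 = 1/4^5
= 1/1024
= 9.7656e-04

9.7656e-04


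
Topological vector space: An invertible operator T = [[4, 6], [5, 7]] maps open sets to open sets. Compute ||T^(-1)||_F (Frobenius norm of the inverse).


det(T) = 4*7 - 6*5 = -2
T^(-1) = (1/-2) * [[7, -6], [-5, 4]] = [[-3.5000, 3.0000], [2.5000, -2.0000]]
||T^(-1)||_F^2 = (-3.5000)^2 + 3.0000^2 + 2.5000^2 + (-2.0000)^2 = 31.5000
||T^(-1)||_F = sqrt(31.5000) = 5.6125

5.6125


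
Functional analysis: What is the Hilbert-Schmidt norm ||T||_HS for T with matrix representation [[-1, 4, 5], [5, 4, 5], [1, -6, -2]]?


The Hilbert-Schmidt norm is sqrt(sum of squares of all entries).
Sum of squares = (-1)^2 + 4^2 + 5^2 + 5^2 + 4^2 + 5^2 + 1^2 + (-6)^2 + (-2)^2
= 1 + 16 + 25 + 25 + 16 + 25 + 1 + 36 + 4 = 149
||T||_HS = sqrt(149) = 12.2066

12.2066


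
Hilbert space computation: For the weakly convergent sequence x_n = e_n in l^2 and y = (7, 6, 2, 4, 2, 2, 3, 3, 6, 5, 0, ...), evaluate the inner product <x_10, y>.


x_10 = e_10 is the standard basis vector with 1 in position 10.
<x_10, y> = y_10 = 5
As n -> infinity, <x_n, y> -> 0, confirming weak convergence of (x_n) to 0.

5


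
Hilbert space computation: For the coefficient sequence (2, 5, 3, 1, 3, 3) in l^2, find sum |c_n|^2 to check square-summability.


sum |c_n|^2 = 2^2 + 5^2 + 3^2 + 1^2 + 3^2 + 3^2
= 4 + 25 + 9 + 1 + 9 + 9
= 57

57


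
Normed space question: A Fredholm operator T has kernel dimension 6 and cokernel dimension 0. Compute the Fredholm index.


The Fredholm index is defined as ind(T) = dim(ker T) - dim(coker T)
= 6 - 0
= 6

6


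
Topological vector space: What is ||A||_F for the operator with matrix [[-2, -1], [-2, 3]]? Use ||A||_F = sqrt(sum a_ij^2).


||A||_F^2 = sum a_ij^2
= (-2)^2 + (-1)^2 + (-2)^2 + 3^2
= 4 + 1 + 4 + 9 = 18
||A||_F = sqrt(18) = 4.2426

4.2426


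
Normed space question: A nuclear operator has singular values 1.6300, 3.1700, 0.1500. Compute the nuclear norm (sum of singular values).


The nuclear norm is the sum of all singular values.
||T||_1 = 1.6300 + 3.1700 + 0.1500
= 4.9500

4.9500


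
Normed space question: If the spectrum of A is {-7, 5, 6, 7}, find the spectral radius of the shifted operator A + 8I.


Spectrum of A + 8I = {1, 13, 14, 15}
Spectral radius = max |lambda| over the shifted spectrum
= max(1, 13, 14, 15) = 15

15


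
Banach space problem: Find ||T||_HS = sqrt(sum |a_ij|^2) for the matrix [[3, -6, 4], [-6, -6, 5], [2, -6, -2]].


The Hilbert-Schmidt norm is sqrt(sum of squares of all entries).
Sum of squares = 3^2 + (-6)^2 + 4^2 + (-6)^2 + (-6)^2 + 5^2 + 2^2 + (-6)^2 + (-2)^2
= 9 + 36 + 16 + 36 + 36 + 25 + 4 + 36 + 4 = 202
||T||_HS = sqrt(202) = 14.2127

14.2127


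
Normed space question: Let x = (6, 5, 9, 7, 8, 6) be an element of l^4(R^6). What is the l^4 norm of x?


The l^4 norm = (sum |x_i|^4)^(1/4)
Sum of 4th powers = 1296 + 625 + 6561 + 2401 + 4096 + 1296 = 16275
||x||_4 = (16275)^(1/4) = 11.2948

11.2948


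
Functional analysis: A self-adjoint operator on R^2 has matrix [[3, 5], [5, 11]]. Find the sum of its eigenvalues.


For a self-adjoint (symmetric) matrix, the eigenvalues are real.
The sum of eigenvalues equals the trace of the matrix.
trace = 3 + 11 = 14

14
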